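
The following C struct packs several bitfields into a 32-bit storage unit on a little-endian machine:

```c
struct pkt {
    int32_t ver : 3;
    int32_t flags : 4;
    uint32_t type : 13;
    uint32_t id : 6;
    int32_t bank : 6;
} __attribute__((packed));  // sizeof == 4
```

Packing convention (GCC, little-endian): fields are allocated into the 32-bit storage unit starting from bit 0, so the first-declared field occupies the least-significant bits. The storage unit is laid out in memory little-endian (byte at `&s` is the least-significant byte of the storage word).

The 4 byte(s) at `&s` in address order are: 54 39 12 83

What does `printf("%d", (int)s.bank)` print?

[0]=0x54 [1]=0x39 [2]=0x12 [3]=0x83 (little-endian) → word 0x83123954
ver [0+:3] = (word>>0) & 0x7 = 4
flags [3+:4] = (word>>3) & 0xf = 10
type [7+:13] = (word>>7) & 0x1fff = 1138
id [20+:6] = (word>>20) & 0x3f = 49
bank [26+:6] = (word>>26) & 0x3f = 32  ←
bank signed 6b, MSB=1: 32 - 64 = -32

-32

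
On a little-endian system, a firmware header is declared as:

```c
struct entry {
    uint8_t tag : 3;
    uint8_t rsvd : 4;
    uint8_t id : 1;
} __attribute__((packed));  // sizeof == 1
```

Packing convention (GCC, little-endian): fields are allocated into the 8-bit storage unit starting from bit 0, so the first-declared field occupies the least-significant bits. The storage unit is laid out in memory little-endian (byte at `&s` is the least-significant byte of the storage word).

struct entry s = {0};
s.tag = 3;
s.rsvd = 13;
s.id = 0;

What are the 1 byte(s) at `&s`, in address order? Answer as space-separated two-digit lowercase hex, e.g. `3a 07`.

tag:3 = 3 → 0x3 << 0 → word 0x03
rsvd:4 = 13 → 0xd << 3 → word 0x6b
id:1 = 0 → 0x0 << 7 → word 0x6b
word = 0x6b → little-endian bytes:
  [0]=0x6b

6b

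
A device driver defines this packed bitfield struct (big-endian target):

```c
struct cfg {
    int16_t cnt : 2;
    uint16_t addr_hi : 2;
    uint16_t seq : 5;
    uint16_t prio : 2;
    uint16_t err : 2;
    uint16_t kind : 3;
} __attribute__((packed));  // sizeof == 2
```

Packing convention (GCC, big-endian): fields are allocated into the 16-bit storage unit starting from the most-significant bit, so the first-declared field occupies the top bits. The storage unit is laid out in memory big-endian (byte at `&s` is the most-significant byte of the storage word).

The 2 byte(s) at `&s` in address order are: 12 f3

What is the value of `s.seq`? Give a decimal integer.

[0]=0x12 [1]=0xf3 (big-endian) → word 0x12f3
cnt:2 @ bit 14 → (0x12f3>>14)&0x3 = 0x0
addr_hi:2 @ bit 12 → (0x12f3>>12)&0x3 = 0x1
seq:5 @ bit 7 → (0x12f3>>7)&0x1f = 0x5  ←
prio:2 @ bit 5 → (0x12f3>>5)&0x3 = 0x3
err:2 @ bit 3 → (0x12f3>>3)&0x3 = 0x2
kind:3 @ bit 0 → (0x12f3>>0)&0x7 = 0x3

5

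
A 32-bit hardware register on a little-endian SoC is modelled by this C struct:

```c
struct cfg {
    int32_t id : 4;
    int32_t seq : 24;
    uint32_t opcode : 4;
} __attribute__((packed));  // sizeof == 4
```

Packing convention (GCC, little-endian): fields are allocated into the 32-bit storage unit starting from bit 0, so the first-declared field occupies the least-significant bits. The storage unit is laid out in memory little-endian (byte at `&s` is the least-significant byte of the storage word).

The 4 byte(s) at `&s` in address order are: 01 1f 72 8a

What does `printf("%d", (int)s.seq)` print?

-5824016

[0]=0x01 [1]=0x1f [2]=0x72 [3]=0x8a (little-endian) → word 0x8a721f01
id [0+:4] = (word>>0) & 0xf = 1
seq [4+:24] = (word>>4) & 0xffffff = 10953200  ←
opcode [28+:4] = (word>>28) & 0xf = 8
seq signed 24b, MSB=1: 10953200 - 16777216 = -5824016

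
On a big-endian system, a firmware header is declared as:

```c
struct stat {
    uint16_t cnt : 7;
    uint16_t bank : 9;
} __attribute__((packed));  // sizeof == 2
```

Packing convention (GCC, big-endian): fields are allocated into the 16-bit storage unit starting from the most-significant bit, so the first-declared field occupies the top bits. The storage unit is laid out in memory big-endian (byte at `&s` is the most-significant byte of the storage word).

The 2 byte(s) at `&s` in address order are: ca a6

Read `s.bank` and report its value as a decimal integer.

[0]=0xca [1]=0xa6 (big-endian) → word 0xcaa6
cnt:7 @ bit 9 → (0xcaa6>>9)&0x7f = 0x65
bank:9 @ bit 0 → (0xcaa6>>0)&0x1ff = 0xa6  ←

166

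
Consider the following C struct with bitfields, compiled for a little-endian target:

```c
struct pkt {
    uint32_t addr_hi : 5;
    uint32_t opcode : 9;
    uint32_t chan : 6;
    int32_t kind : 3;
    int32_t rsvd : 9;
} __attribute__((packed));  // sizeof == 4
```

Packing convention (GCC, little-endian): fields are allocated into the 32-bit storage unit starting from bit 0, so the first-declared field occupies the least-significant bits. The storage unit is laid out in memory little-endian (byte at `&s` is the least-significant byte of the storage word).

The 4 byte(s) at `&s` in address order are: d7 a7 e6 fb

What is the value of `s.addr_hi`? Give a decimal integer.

[0]=0xd7 [1]=0xa7 [2]=0xe6 [3]=0xfb (little-endian) → word 0xfbe6a7d7
addr_hi:5 @ bit 0 → (0xfbe6a7d7>>0)&0x1f = 0x17  ←
opcode:9 @ bit 5 → (0xfbe6a7d7>>5)&0x1ff = 0x13e
chan:6 @ bit 14 → (0xfbe6a7d7>>14)&0x3f = 0x1a
kind:3 @ bit 20 → (0xfbe6a7d7>>20)&0x7 = 0x6
rsvd:9 @ bit 23 → (0xfbe6a7d7>>23)&0x1ff = 0x1f7

23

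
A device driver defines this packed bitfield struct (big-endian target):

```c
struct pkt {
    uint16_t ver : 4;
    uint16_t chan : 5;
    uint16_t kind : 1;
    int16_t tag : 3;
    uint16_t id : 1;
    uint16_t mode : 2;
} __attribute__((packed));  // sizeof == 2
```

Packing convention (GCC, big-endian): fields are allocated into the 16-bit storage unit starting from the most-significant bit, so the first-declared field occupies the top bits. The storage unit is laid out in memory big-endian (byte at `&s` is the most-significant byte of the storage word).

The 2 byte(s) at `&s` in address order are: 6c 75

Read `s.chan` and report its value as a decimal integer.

[0]=0x6c [1]=0x75 (big-endian) → word 0x6c75
ver [12+:4] = (word>>12) & 0xf = 6
chan [7+:5] = (word>>7) & 0x1f = 24  ←
kind [6+:1] = (word>>6) & 0x1 = 1
tag [3+:3] = (word>>3) & 0x7 = 6
id [2+:1] = (word>>2) & 0x1 = 1
mode [0+:2] = (word>>0) & 0x3 = 1

24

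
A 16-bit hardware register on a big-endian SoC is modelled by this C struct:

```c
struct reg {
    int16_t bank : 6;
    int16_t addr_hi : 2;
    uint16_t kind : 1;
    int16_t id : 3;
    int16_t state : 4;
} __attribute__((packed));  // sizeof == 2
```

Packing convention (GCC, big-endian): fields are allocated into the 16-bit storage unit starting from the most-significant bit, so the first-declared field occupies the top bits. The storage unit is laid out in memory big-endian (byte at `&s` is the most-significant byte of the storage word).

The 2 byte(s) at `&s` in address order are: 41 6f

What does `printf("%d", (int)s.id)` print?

-2

[0]=0x41 [1]=0x6f (big-endian) → word 0x416f
bank:6 @ bit 10 → (0x416f>>10)&0x3f = 0x10
addr_hi:2 @ bit 8 → (0x416f>>8)&0x3 = 0x1
kind:1 @ bit 7 → (0x416f>>7)&0x1 = 0x0
id:3 @ bit 4 → (0x416f>>4)&0x7 = 0x6  ←
state:4 @ bit 0 → (0x416f>>0)&0xf = 0xf
id signed 3b, MSB=1: 6 - 8 = -2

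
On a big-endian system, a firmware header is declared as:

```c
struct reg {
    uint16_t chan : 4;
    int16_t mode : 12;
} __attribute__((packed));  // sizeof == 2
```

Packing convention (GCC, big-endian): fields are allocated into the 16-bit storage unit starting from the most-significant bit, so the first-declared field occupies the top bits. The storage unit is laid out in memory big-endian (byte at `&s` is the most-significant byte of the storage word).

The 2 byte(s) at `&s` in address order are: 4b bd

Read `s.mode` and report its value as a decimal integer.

[0]=0x4b [1]=0xbd (big-endian) → word 0x4bbd
chan [12+:4] = (word>>12) & 0xf = 4
mode [0+:12] = (word>>0) & 0xfff = 3005  ←
mode signed 12b, MSB=1: 3005 - 4096 = -1091

-1091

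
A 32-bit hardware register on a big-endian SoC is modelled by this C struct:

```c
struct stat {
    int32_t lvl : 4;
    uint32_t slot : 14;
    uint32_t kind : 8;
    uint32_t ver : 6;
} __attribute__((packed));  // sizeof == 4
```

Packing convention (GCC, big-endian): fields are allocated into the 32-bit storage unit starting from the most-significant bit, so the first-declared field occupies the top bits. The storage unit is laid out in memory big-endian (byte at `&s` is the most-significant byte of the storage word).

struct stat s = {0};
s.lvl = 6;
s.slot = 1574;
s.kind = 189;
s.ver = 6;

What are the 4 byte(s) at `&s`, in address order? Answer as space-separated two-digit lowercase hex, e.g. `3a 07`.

61 89 af 46

[28+:4] lvl=6 & 0xf = 0x6; word=0x60000000
[14+:14] slot=1574 & 0x3fff = 0x626; word=0x61898000
[6+:8] kind=189 & 0xff = 0xbd; word=0x6189af40
[0+:6] ver=6 & 0x3f = 0x6; word=0x6189af46
word = 0x6189af46 → big-endian bytes:
  [0]=0x61  [1]=0x89  [2]=0xaf  [3]=0x46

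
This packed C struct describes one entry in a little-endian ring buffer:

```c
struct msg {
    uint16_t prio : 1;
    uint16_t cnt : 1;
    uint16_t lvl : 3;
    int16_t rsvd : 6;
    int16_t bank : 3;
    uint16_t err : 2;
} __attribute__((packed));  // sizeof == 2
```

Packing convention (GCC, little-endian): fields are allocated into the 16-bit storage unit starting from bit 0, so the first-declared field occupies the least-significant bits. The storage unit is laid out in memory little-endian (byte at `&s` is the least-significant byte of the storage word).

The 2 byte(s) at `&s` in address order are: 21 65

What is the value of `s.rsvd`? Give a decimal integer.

-23

[0]=0x21 [1]=0x65 (little-endian) → word 0x6521
prio:1 @ bit 0 → (0x6521>>0)&0x1 = 0x1
cnt:1 @ bit 1 → (0x6521>>1)&0x1 = 0x0
lvl:3 @ bit 2 → (0x6521>>2)&0x7 = 0x0
rsvd:6 @ bit 5 → (0x6521>>5)&0x3f = 0x29  ←
bank:3 @ bit 11 → (0x6521>>11)&0x7 = 0x4
err:2 @ bit 14 → (0x6521>>14)&0x3 = 0x1
rsvd signed 6b, MSB=1: 41 - 64 = -23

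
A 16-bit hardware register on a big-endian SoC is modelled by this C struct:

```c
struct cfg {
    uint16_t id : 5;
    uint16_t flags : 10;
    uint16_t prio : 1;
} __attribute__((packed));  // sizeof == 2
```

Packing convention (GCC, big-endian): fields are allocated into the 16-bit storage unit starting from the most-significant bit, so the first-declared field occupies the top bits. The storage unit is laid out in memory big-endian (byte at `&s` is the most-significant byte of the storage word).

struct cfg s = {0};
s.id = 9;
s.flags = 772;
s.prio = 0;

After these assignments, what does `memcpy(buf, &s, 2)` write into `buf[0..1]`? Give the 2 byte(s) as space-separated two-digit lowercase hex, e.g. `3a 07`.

[11+:5] id=9 & 0x1f = 0x9; word=0x4800
[1+:10] flags=772 & 0x3ff = 0x304; word=0x4e08
[0+:1] prio=0 & 0x1 = 0x0; word=0x4e08
word = 0x4e08 → big-endian bytes:
  [0]=0x4e  [1]=0x08

4e 08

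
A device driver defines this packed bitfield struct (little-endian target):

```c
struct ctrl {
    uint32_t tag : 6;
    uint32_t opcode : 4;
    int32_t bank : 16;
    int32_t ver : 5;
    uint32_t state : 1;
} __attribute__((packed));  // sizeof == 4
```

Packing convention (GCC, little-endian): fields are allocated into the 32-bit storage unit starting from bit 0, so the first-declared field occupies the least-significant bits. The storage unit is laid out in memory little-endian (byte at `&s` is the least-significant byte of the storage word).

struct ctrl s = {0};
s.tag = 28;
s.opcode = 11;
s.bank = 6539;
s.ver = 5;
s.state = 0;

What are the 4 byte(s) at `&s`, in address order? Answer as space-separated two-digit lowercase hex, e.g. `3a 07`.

dc 2e 66 14

[0+:6] tag=28 & 0x3f = 0x1c; word=0x0000001c
[6+:4] opcode=11 & 0xf = 0xb; word=0x000002dc
[10+:16] bank=6539 & 0xffff = 0x198b; word=0x00662edc
[26+:5] ver=5 & 0x1f = 0x5; word=0x14662edc
[31+:1] state=0 & 0x1 = 0x0; word=0x14662edc
word = 0x14662edc → little-endian bytes:
  [0]=0xdc  [1]=0x2e  [2]=0x66  [3]=0x14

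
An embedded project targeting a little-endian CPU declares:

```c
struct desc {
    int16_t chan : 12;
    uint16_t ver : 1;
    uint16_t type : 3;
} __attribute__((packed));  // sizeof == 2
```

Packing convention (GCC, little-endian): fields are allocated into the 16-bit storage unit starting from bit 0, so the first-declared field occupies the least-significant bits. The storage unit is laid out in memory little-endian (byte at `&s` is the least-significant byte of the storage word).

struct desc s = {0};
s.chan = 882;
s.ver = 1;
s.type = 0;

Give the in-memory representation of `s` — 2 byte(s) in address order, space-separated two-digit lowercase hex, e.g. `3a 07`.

chan:12 = 882 → 0x372 << 0 → word 0x0372
ver:1 = 1 → 0x1 << 12 → word 0x1372
type:3 = 0 → 0x0 << 13 → word 0x1372
word = 0x1372 → little-endian bytes:
  [0]=0x72  [1]=0x13

72 13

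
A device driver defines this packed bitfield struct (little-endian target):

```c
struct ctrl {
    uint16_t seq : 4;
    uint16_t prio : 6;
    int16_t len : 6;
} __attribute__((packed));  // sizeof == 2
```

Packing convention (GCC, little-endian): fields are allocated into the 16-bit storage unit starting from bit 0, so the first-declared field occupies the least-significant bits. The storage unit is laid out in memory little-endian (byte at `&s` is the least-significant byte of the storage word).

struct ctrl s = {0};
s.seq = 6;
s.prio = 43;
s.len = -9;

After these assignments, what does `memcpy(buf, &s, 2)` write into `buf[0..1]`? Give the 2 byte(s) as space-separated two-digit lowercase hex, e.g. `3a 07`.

b6 de

seq (4b) val=6 bits=0x6 at bit 0: 0x0006
prio (6b) val=43 bits=0x2b at bit 4: 0x02b6
len (6b) val=-9 bits=0x37 at bit 10: 0xdeb6
word = 0xdeb6 → little-endian bytes:
  [0]=0xb6  [1]=0xde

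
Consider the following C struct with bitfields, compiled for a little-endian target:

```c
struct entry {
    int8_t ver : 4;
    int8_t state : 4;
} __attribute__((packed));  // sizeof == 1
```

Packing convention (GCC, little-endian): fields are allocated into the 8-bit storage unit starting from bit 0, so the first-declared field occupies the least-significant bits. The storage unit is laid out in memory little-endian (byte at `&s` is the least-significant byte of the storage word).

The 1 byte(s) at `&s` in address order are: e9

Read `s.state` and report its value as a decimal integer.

[0]=0xe9 (little-endian) → word 0xe9
ver:4 @ bit 0 → (0xe9>>0)&0xf = 0x9
state:4 @ bit 4 → (0xe9>>4)&0xf = 0xe  ←
state signed 4b, MSB=1: 14 - 16 = -2

-2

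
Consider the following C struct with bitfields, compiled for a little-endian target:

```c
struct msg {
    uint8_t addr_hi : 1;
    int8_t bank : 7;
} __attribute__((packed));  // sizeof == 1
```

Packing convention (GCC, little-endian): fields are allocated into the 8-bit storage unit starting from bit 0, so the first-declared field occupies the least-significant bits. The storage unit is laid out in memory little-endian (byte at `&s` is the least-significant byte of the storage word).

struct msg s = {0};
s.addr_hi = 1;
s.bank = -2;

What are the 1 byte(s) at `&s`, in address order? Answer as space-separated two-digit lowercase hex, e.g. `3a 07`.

addr_hi (1b) val=1 bits=0x1 at bit 0: 0x01
bank (7b) val=-2 bits=0x7e at bit 1: 0xfd
word = 0xfd → little-endian bytes:
  [0]=0xfd

fd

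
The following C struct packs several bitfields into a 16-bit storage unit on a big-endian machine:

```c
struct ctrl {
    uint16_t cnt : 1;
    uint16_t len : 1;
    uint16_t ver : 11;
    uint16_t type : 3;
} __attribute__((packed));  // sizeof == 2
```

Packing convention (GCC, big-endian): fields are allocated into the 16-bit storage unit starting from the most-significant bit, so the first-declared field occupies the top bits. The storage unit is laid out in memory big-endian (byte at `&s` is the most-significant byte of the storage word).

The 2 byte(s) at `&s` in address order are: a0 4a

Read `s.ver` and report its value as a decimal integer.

1033

[0]=0xa0 [1]=0x4a (big-endian) → word 0xa04a
cnt [15+:1] = (word>>15) & 0x1 = 1
len [14+:1] = (word>>14) & 0x1 = 0
ver [3+:11] = (word>>3) & 0x7ff = 1033  ←
type [0+:3] = (word>>0) & 0x7 = 2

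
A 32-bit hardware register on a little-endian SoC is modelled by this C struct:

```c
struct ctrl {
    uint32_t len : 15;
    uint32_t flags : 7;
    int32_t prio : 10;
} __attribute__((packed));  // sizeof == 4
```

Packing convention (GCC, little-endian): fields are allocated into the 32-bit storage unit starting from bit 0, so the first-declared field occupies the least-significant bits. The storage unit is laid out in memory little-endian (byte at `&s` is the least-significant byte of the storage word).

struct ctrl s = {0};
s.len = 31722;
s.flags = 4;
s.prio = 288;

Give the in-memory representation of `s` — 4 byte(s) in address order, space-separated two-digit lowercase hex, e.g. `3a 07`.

ea 7b 02 48

[0+:15] len=31722 & 0x7fff = 0x7bea; word=0x00007bea
[15+:7] flags=4 & 0x7f = 0x4; word=0x00027bea
[22+:10] prio=288 & 0x3ff = 0x120; word=0x48027bea
word = 0x48027bea → little-endian bytes:
  [0]=0xea  [1]=0x7b  [2]=0x02  [3]=0x48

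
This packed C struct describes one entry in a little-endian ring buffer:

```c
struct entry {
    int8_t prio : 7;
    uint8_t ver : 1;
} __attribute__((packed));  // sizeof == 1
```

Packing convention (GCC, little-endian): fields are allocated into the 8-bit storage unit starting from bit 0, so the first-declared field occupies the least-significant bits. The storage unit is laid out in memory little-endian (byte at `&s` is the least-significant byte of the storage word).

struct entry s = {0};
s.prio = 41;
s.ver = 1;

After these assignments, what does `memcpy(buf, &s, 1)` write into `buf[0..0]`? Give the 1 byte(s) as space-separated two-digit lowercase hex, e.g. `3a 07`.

prio:7 = 41 → 0x29 << 0 → word 0x29
ver:1 = 1 → 0x1 << 7 → word 0xa9
word = 0xa9 → little-endian bytes:
  [0]=0xa9

a9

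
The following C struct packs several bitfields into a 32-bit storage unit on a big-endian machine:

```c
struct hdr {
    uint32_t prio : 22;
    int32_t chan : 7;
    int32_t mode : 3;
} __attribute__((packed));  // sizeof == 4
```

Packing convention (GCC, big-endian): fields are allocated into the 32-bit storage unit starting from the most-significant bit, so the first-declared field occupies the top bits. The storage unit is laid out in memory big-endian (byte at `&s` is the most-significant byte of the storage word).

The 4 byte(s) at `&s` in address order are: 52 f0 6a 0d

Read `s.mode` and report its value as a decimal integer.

-3

[0]=0x52 [1]=0xf0 [2]=0x6a [3]=0x0d (big-endian) → word 0x52f06a0d
prio [10+:22] = (word>>10) & 0x3fffff = 1358874
chan [3+:7] = (word>>3) & 0x7f = 65
mode [0+:3] = (word>>0) & 0x7 = 5  ←
mode signed 3b, MSB=1: 5 - 8 = -3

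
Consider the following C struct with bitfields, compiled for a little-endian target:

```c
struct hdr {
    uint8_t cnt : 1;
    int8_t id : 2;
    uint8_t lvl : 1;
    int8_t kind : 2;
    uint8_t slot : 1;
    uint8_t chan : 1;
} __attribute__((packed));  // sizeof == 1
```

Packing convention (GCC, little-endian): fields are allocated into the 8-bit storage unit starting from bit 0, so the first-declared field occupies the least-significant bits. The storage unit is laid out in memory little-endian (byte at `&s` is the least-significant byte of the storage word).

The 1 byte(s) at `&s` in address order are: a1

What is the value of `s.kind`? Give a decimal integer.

[0]=0xa1 (little-endian) → word 0xa1
cnt [0+:1] = (word>>0) & 0x1 = 1
id [1+:2] = (word>>1) & 0x3 = 0
lvl [3+:1] = (word>>3) & 0x1 = 0
kind [4+:2] = (word>>4) & 0x3 = 2  ←
slot [6+:1] = (word>>6) & 0x1 = 0
chan [7+:1] = (word>>7) & 0x1 = 1
kind signed 2b, MSB=1: 2 - 4 = -2

-2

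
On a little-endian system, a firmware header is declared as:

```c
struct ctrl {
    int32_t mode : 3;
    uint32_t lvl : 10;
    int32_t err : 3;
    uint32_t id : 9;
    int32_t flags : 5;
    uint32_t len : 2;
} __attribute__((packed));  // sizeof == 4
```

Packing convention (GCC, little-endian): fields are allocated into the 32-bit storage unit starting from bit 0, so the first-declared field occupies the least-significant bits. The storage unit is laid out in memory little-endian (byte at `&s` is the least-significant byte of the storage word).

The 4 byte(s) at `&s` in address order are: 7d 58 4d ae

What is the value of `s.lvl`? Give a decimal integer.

783

[0]=0x7d [1]=0x58 [2]=0x4d [3]=0xae (little-endian) → word 0xae4d587d
mode [0+:3] = (word>>0) & 0x7 = 5
lvl [3+:10] = (word>>3) & 0x3ff = 783  ←
err [13+:3] = (word>>13) & 0x7 = 2
id [16+:9] = (word>>16) & 0x1ff = 77
flags [25+:5] = (word>>25) & 0x1f = 23
len [30+:2] = (word>>30) & 0x3 = 2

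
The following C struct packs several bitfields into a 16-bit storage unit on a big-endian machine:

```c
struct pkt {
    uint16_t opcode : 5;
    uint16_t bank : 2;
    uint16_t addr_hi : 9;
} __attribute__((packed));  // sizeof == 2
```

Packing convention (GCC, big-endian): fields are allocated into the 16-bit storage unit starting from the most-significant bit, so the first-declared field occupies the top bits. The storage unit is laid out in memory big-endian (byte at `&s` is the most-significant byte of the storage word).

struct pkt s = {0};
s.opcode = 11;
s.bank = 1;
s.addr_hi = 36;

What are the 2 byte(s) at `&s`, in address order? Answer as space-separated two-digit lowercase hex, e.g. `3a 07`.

opcode (5b) val=11 bits=0xb at bit 11: 0x5800
bank (2b) val=1 bits=0x1 at bit 9: 0x5a00
addr_hi (9b) val=36 bits=0x24 at bit 0: 0x5a24
word = 0x5a24 → big-endian bytes:
  [0]=0x5a  [1]=0x24

5a 24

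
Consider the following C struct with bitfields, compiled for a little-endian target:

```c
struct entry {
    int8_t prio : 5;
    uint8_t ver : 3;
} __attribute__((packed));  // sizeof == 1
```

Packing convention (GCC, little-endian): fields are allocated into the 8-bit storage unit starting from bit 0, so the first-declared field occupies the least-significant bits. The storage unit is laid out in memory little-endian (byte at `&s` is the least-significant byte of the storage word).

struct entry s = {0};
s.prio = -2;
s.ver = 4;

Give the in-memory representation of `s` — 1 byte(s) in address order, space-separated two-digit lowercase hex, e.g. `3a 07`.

[0+:5] prio=-2 & 0x1f = 0x1e; word=0x1e
[5+:3] ver=4 & 0x7 = 0x4; word=0x9e
word = 0x9e → little-endian bytes:
  [0]=0x9e

9e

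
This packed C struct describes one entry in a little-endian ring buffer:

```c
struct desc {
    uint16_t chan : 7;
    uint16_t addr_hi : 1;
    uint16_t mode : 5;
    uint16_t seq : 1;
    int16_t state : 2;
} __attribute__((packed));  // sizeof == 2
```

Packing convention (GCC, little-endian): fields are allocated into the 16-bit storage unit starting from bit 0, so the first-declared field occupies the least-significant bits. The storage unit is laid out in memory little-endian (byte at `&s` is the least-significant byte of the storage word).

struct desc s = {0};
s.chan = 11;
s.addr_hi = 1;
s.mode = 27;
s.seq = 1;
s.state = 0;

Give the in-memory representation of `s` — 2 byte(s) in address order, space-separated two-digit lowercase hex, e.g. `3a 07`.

chan (7b) val=11 bits=0xb at bit 0: 0x000b
addr_hi (1b) val=1 bits=0x1 at bit 7: 0x008b
mode (5b) val=27 bits=0x1b at bit 8: 0x1b8b
seq (1b) val=1 bits=0x1 at bit 13: 0x3b8b
state (2b) val=0 bits=0x0 at bit 14: 0x3b8b
word = 0x3b8b → little-endian bytes:
  [0]=0x8b  [1]=0x3b

8b 3b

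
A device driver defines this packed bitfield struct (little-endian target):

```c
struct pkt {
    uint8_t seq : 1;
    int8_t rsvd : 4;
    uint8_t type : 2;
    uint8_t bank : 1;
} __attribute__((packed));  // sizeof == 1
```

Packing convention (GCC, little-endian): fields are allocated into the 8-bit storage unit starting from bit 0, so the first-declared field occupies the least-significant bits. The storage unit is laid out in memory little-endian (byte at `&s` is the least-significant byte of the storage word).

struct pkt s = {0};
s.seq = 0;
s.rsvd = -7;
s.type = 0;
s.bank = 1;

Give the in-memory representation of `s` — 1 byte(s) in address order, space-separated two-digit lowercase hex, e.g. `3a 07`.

seq (1b) val=0 bits=0x0 at bit 0: 0x00
rsvd (4b) val=-7 bits=0x9 at bit 1: 0x12
type (2b) val=0 bits=0x0 at bit 5: 0x12
bank (1b) val=1 bits=0x1 at bit 7: 0x92
word = 0x92 → little-endian bytes:
  [0]=0x92

92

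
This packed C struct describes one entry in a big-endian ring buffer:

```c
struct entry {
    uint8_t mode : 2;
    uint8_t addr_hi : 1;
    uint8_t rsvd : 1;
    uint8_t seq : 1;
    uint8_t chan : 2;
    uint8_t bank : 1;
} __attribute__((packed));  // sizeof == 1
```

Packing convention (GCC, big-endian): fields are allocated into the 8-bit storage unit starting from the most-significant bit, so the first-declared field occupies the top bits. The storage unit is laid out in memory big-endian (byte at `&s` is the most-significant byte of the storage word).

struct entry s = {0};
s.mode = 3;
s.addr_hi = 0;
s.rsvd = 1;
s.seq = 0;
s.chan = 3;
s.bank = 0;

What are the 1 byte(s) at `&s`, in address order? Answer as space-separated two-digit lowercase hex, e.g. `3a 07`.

d6

mode (2b) val=3 bits=0x3 at bit 6: 0xc0
addr_hi (1b) val=0 bits=0x0 at bit 5: 0xc0
rsvd (1b) val=1 bits=0x1 at bit 4: 0xd0
seq (1b) val=0 bits=0x0 at bit 3: 0xd0
chan (2b) val=3 bits=0x3 at bit 1: 0xd6
bank (1b) val=0 bits=0x0 at bit 0: 0xd6
word = 0xd6 → big-endian bytes:
  [0]=0xd6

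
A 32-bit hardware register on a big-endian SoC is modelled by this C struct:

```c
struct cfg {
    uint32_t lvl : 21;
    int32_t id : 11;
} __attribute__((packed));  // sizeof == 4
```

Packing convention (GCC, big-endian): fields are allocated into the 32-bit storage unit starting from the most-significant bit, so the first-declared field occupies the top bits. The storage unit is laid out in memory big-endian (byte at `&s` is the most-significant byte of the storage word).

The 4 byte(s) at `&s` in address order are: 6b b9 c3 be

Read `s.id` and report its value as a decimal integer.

958

[0]=0x6b [1]=0xb9 [2]=0xc3 [3]=0xbe (big-endian) → word 0x6bb9c3be
lvl [11+:21] = (word>>11) & 0x1fffff = 882488
id [0+:11] = (word>>0) & 0x7ff = 958  ←
id signed 11b, MSB=0: value = 958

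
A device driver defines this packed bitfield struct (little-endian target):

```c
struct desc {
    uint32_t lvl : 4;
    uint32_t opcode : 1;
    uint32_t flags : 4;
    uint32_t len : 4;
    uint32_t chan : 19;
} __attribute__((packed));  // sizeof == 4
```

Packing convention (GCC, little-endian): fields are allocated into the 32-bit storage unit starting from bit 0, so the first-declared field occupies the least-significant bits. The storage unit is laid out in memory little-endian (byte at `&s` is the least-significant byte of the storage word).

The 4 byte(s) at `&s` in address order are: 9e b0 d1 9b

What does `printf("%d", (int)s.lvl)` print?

14

[0]=0x9e [1]=0xb0 [2]=0xd1 [3]=0x9b (little-endian) → word 0x9bd1b09e
lvl:4 @ bit 0 → (0x9bd1b09e>>0)&0xf = 0xe  ←
opcode:1 @ bit 4 → (0x9bd1b09e>>4)&0x1 = 0x1
flags:4 @ bit 5 → (0x9bd1b09e>>5)&0xf = 0x4
len:4 @ bit 9 → (0x9bd1b09e>>9)&0xf = 0x8
chan:19 @ bit 13 → (0x9bd1b09e>>13)&0x7ffff = 0x4de8d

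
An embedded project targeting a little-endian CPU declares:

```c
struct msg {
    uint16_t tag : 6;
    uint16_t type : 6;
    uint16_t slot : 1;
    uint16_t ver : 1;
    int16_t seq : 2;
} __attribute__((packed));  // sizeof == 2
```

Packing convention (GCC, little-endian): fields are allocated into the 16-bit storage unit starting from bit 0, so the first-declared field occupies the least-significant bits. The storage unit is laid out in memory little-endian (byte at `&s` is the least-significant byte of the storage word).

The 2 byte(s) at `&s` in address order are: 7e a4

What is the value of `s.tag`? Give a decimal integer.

[0]=0x7e [1]=0xa4 (little-endian) → word 0xa47e
tag:6 @ bit 0 → (0xa47e>>0)&0x3f = 0x3e  ←
type:6 @ bit 6 → (0xa47e>>6)&0x3f = 0x11
slot:1 @ bit 12 → (0xa47e>>12)&0x1 = 0x0
ver:1 @ bit 13 → (0xa47e>>13)&0x1 = 0x1
seq:2 @ bit 14 → (0xa47e>>14)&0x3 = 0x2

62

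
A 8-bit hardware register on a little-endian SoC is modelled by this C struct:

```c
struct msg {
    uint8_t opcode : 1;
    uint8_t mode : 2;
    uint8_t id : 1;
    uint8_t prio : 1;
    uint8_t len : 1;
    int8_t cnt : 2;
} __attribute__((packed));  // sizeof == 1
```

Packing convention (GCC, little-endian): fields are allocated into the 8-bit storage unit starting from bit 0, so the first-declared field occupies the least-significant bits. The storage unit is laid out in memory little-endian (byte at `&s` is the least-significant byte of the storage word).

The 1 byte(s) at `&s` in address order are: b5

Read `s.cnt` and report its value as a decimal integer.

[0]=0xb5 (little-endian) → word 0xb5
opcode [0+:1] = (word>>0) & 0x1 = 1
mode [1+:2] = (word>>1) & 0x3 = 2
id [3+:1] = (word>>3) & 0x1 = 0
prio [4+:1] = (word>>4) & 0x1 = 1
len [5+:1] = (word>>5) & 0x1 = 1
cnt [6+:2] = (word>>6) & 0x3 = 2  ←
cnt signed 2b, MSB=1: 2 - 4 = -2

-2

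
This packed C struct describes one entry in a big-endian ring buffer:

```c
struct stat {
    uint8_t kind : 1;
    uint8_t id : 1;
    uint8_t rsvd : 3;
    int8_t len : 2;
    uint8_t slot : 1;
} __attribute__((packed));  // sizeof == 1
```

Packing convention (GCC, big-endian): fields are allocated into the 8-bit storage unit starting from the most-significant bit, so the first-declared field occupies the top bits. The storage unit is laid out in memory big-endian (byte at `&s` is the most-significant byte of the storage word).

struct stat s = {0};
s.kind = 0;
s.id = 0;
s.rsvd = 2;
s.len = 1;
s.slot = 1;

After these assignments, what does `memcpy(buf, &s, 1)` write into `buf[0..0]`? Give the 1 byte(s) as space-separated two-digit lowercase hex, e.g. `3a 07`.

13

kind (1b) val=0 bits=0x0 at bit 7: 0x00
id (1b) val=0 bits=0x0 at bit 6: 0x00
rsvd (3b) val=2 bits=0x2 at bit 3: 0x10
len (2b) val=1 bits=0x1 at bit 1: 0x12
slot (1b) val=1 bits=0x1 at bit 0: 0x13
word = 0x13 → big-endian bytes:
  [0]=0x13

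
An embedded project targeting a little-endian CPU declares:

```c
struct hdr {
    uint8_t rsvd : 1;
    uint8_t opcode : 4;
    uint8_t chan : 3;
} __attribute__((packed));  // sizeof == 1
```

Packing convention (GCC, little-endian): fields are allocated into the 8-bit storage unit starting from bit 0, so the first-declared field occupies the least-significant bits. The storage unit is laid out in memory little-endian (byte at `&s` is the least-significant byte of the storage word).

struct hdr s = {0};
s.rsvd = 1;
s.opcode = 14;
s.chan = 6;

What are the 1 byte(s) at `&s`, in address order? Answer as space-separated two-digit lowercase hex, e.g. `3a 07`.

rsvd:1 = 1 → 0x1 << 0 → word 0x01
opcode:4 = 14 → 0xe << 1 → word 0x1d
chan:3 = 6 → 0x6 << 5 → word 0xdd
word = 0xdd → little-endian bytes:
  [0]=0xdd

dd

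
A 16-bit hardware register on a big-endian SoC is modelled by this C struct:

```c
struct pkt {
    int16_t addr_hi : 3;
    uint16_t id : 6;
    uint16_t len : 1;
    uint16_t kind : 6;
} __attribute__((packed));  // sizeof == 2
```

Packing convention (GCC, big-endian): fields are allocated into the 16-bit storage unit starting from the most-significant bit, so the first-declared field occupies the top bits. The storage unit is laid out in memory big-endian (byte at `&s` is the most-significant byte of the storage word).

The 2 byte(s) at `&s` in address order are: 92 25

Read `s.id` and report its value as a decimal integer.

[0]=0x92 [1]=0x25 (big-endian) → word 0x9225
addr_hi:3 @ bit 13 → (0x9225>>13)&0x7 = 0x4
id:6 @ bit 7 → (0x9225>>7)&0x3f = 0x24  ←
len:1 @ bit 6 → (0x9225>>6)&0x1 = 0x0
kind:6 @ bit 0 → (0x9225>>0)&0x3f = 0x25

36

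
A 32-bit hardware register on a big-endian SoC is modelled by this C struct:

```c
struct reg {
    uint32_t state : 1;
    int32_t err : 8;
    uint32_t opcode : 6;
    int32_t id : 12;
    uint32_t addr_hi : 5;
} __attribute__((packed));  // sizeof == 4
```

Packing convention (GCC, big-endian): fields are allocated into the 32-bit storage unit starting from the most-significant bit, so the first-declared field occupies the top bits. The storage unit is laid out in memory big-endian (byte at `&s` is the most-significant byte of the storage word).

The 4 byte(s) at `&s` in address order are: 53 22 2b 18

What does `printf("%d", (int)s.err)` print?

[0]=0x53 [1]=0x22 [2]=0x2b [3]=0x18 (big-endian) → word 0x53222b18
state:1 @ bit 31 → (0x53222b18>>31)&0x1 = 0x0
err:8 @ bit 23 → (0x53222b18>>23)&0xff = 0xa6  ←
opcode:6 @ bit 17 → (0x53222b18>>17)&0x3f = 0x11
id:12 @ bit 5 → (0x53222b18>>5)&0xfff = 0x158
addr_hi:5 @ bit 0 → (0x53222b18>>0)&0x1f = 0x18
err signed 8b, MSB=1: 166 - 256 = -90

-90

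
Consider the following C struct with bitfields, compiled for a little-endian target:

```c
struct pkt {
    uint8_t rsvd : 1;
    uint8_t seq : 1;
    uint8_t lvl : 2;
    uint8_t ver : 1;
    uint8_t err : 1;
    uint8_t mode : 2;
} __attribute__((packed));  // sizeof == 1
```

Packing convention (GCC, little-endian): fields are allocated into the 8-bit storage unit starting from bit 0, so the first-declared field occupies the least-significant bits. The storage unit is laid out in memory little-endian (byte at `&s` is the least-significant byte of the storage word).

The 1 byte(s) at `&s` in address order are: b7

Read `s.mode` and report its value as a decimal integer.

[0]=0xb7 (little-endian) → word 0xb7
rsvd [0+:1] = (word>>0) & 0x1 = 1
seq [1+:1] = (word>>1) & 0x1 = 1
lvl [2+:2] = (word>>2) & 0x3 = 1
ver [4+:1] = (word>>4) & 0x1 = 1
err [5+:1] = (word>>5) & 0x1 = 1
mode [6+:2] = (word>>6) & 0x3 = 2  ←

2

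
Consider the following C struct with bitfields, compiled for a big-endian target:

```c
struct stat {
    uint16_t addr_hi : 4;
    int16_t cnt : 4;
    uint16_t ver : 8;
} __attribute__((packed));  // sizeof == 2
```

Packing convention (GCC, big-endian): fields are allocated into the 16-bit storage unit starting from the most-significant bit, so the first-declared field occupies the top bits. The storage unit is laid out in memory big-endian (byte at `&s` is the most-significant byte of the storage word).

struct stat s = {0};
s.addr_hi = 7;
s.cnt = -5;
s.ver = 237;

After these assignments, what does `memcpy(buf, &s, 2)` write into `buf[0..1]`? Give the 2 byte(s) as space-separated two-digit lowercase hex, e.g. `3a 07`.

7b ed

addr_hi:4 = 7 → 0x7 << 12 → word 0x7000
cnt:4 = -5 → 0xb << 8 → word 0x7b00
ver:8 = 237 → 0xed << 0 → word 0x7bed
word = 0x7bed → big-endian bytes:
  [0]=0x7b  [1]=0xed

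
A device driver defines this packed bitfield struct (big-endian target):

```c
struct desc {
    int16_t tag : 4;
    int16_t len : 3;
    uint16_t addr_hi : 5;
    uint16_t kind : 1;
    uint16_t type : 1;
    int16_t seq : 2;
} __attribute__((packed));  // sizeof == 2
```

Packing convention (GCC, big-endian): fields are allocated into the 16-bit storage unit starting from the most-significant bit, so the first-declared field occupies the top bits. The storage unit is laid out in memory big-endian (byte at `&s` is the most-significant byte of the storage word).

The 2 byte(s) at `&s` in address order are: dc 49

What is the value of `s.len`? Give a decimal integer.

-2

[0]=0xdc [1]=0x49 (big-endian) → word 0xdc49
tag [12+:4] = (word>>12) & 0xf = 13
len [9+:3] = (word>>9) & 0x7 = 6  ←
addr_hi [4+:5] = (word>>4) & 0x1f = 4
kind [3+:1] = (word>>3) & 0x1 = 1
type [2+:1] = (word>>2) & 0x1 = 0
seq [0+:2] = (word>>0) & 0x3 = 1
len signed 3b, MSB=1: 6 - 8 = -2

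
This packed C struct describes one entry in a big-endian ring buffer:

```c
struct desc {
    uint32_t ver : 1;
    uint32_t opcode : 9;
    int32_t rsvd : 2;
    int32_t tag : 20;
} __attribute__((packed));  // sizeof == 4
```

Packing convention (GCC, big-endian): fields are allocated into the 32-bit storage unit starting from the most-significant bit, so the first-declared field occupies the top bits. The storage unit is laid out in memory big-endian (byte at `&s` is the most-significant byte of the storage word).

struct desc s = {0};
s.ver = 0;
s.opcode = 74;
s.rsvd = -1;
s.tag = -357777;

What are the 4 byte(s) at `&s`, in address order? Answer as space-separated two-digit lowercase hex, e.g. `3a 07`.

12 ba 8a 6f

ver:1 = 0 → 0x0 << 31 → word 0x00000000
opcode:9 = 74 → 0x4a << 22 → word 0x12800000
rsvd:2 = -1 → 0x3 << 20 → word 0x12b00000
tag:20 = -357777 → 0xa8a6f << 0 → word 0x12ba8a6f
word = 0x12ba8a6f → big-endian bytes:
  [0]=0x12  [1]=0xba  [2]=0x8a  [3]=0x6f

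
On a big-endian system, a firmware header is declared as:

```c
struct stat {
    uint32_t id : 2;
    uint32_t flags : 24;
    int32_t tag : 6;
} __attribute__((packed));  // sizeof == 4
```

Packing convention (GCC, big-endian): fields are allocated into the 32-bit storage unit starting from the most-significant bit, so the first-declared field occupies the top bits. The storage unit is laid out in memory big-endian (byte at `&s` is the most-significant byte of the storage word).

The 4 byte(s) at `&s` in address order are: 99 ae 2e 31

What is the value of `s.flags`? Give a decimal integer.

[0]=0x99 [1]=0xae [2]=0x2e [3]=0x31 (big-endian) → word 0x99ae2e31
id:2 @ bit 30 → (0x99ae2e31>>30)&0x3 = 0x2
flags:24 @ bit 6 → (0x99ae2e31>>6)&0xffffff = 0x66b8b8  ←
tag:6 @ bit 0 → (0x99ae2e31>>0)&0x3f = 0x31

6731960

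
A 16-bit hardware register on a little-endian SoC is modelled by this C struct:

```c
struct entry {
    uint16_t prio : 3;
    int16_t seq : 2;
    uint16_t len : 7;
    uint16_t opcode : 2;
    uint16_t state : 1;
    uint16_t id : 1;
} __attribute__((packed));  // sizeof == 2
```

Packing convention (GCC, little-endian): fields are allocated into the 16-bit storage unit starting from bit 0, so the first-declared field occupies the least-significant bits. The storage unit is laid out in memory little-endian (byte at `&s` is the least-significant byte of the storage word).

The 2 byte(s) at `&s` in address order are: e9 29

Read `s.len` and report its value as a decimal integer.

[0]=0xe9 [1]=0x29 (little-endian) → word 0x29e9
prio [0+:3] = (word>>0) & 0x7 = 1
seq [3+:2] = (word>>3) & 0x3 = 1
len [5+:7] = (word>>5) & 0x7f = 79  ←
opcode [12+:2] = (word>>12) & 0x3 = 2
state [14+:1] = (word>>14) & 0x1 = 0
id [15+:1] = (word>>15) & 0x1 = 0

79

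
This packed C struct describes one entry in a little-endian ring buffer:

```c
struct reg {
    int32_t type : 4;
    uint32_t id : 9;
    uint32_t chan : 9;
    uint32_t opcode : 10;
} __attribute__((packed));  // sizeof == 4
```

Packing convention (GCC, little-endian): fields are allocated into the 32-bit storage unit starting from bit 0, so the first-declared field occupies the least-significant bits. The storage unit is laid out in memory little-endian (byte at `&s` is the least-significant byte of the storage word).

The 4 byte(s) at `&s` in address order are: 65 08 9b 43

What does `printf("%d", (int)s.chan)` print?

216

[0]=0x65 [1]=0x08 [2]=0x9b [3]=0x43 (little-endian) → word 0x439b0865
type [0+:4] = (word>>0) & 0xf = 5
id [4+:9] = (word>>4) & 0x1ff = 134
chan [13+:9] = (word>>13) & 0x1ff = 216  ←
opcode [22+:10] = (word>>22) & 0x3ff = 270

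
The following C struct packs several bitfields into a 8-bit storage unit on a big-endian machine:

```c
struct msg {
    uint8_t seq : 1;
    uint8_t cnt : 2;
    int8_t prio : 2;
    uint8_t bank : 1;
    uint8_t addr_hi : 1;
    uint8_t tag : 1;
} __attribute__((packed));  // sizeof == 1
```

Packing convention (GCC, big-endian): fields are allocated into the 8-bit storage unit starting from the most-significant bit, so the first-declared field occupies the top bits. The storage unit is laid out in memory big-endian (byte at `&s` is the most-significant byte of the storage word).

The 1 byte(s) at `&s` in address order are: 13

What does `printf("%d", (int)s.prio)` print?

[0]=0x13 (big-endian) → word 0x13
seq [7+:1] = (word>>7) & 0x1 = 0
cnt [5+:2] = (word>>5) & 0x3 = 0
prio [3+:2] = (word>>3) & 0x3 = 2  ←
bank [2+:1] = (word>>2) & 0x1 = 0
addr_hi [1+:1] = (word>>1) & 0x1 = 1
tag [0+:1] = (word>>0) & 0x1 = 1
prio signed 2b, MSB=1: 2 - 4 = -2

-2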